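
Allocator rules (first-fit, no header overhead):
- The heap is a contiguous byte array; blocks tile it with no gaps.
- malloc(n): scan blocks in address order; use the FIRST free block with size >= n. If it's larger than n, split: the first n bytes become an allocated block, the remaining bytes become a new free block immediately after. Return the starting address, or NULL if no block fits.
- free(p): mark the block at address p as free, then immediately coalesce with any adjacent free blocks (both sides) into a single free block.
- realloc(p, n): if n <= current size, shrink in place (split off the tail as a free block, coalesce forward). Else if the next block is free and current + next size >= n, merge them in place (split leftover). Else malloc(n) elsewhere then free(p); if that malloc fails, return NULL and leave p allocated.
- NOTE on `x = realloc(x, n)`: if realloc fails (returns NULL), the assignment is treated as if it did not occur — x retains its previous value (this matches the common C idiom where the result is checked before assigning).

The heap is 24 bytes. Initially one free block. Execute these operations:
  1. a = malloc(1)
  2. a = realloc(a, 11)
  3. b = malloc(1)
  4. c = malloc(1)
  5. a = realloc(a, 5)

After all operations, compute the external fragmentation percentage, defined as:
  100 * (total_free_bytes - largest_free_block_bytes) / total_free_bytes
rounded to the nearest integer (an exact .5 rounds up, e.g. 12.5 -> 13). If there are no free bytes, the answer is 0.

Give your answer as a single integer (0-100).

Op 1: a = malloc(1) -> a = 0; heap: [0-0 ALLOC][1-23 FREE]
Op 2: a = realloc(a, 11) -> a = 0; heap: [0-10 ALLOC][11-23 FREE]
Op 3: b = malloc(1) -> b = 11; heap: [0-10 ALLOC][11-11 ALLOC][12-23 FREE]
Op 4: c = malloc(1) -> c = 12; heap: [0-10 ALLOC][11-11 ALLOC][12-12 ALLOC][13-23 FREE]
Op 5: a = realloc(a, 5) -> a = 0; heap: [0-4 ALLOC][5-10 FREE][11-11 ALLOC][12-12 ALLOC][13-23 FREE]
Free blocks: [6 11] total_free=17 largest=11 -> 100*(17-11)/17 = 600/17 ≈ 35.294 -> rounds to 35

Answer: 35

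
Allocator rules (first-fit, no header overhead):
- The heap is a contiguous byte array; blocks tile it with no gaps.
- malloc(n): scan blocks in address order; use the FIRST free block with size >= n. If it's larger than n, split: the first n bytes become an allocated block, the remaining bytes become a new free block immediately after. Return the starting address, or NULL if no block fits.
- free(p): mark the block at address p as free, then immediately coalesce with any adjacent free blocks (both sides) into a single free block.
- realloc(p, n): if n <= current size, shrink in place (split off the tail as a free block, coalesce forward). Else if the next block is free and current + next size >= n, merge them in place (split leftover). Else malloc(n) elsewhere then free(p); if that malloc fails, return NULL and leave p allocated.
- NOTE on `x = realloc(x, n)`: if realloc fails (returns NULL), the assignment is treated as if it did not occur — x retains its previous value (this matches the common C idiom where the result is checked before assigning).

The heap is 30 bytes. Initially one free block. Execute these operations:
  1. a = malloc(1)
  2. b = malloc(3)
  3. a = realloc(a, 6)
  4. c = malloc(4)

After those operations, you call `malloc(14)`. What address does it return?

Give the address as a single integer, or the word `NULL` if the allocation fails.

Op 1: a = malloc(1) -> a = 0; heap: [0-0 ALLOC][1-29 FREE]
Op 2: b = malloc(3) -> b = 1; heap: [0-0 ALLOC][1-3 ALLOC][4-29 FREE]
Op 3: a = realloc(a, 6) -> a = 4; heap: [0-0 FREE][1-3 ALLOC][4-9 ALLOC][10-29 FREE]
Op 4: c = malloc(4) -> c = 10; heap: [0-0 FREE][1-3 ALLOC][4-9 ALLOC][10-13 ALLOC][14-29 FREE]
malloc(14): first-fit scan over [0-0 FREE][1-3 ALLOC][4-9 ALLOC][10-13 ALLOC][14-29 FREE] -> 14

Answer: 14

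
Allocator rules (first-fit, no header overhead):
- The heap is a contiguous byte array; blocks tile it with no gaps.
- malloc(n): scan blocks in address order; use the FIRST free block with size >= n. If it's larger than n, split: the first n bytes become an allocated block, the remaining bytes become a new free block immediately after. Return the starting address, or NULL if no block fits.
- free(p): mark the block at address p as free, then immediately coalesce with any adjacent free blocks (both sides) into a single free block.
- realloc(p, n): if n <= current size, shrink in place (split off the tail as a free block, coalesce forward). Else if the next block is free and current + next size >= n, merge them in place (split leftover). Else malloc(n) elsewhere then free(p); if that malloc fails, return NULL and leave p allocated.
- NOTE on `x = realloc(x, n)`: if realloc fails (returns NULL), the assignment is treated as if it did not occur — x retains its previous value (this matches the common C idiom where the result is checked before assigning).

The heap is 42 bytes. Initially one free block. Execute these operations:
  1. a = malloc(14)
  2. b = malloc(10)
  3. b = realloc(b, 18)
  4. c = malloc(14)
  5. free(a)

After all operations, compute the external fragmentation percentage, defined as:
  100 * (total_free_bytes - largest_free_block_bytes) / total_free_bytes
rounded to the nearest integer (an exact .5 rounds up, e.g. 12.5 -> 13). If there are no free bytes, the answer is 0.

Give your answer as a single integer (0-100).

Op 1: a = malloc(14) -> a = 0; heap: [0-13 ALLOC][14-41 FREE]
Op 2: b = malloc(10) -> b = 14; heap: [0-13 ALLOC][14-23 ALLOC][24-41 FREE]
Op 3: b = realloc(b, 18) -> b = 14; heap: [0-13 ALLOC][14-31 ALLOC][32-41 FREE]
Op 4: c = malloc(14) -> c = NULL; heap: [0-13 ALLOC][14-31 ALLOC][32-41 FREE]
Op 5: free(a) -> (freed a); heap: [0-13 FREE][14-31 ALLOC][32-41 FREE]
Free blocks: [14 10] total_free=24 largest=14 -> 100*(24-14)/24 = 1000/24 ≈ 41.667 -> rounds to 42

Answer: 42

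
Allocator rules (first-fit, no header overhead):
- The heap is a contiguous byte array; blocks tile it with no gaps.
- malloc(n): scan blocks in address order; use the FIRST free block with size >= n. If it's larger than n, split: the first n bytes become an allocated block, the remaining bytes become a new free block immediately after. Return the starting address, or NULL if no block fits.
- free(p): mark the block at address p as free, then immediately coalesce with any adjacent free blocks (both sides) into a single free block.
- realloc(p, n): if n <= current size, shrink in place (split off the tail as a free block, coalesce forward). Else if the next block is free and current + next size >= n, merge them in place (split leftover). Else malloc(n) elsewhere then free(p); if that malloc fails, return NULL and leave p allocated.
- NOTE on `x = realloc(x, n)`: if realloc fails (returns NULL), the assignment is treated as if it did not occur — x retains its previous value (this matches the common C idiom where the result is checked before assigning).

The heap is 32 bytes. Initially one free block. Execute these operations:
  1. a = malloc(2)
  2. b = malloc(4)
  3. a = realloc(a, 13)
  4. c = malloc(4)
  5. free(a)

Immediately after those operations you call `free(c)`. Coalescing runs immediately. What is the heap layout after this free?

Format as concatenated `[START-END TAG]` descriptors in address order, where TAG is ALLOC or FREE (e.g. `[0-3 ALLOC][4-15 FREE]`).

Op 1: a = malloc(2) -> a = 0; heap: [0-1 ALLOC][2-31 FREE]
Op 2: b = malloc(4) -> b = 2; heap: [0-1 ALLOC][2-5 ALLOC][6-31 FREE]
Op 3: a = realloc(a, 13) -> a = 6; heap: [0-1 FREE][2-5 ALLOC][6-18 ALLOC][19-31 FREE]
Op 4: c = malloc(4) -> c = 19; heap: [0-1 FREE][2-5 ALLOC][6-18 ALLOC][19-22 ALLOC][23-31 FREE]
Op 5: free(a) -> (freed a); heap: [0-1 FREE][2-5 ALLOC][6-18 FREE][19-22 ALLOC][23-31 FREE]
free(c): c = 19 -> block [19-22 ALLOC]; mark free, coalesce with adjacent free neighbors -> [0-1 FREE][2-5 ALLOC][6-31 FREE]

Answer: [0-1 FREE][2-5 ALLOC][6-31 FREE]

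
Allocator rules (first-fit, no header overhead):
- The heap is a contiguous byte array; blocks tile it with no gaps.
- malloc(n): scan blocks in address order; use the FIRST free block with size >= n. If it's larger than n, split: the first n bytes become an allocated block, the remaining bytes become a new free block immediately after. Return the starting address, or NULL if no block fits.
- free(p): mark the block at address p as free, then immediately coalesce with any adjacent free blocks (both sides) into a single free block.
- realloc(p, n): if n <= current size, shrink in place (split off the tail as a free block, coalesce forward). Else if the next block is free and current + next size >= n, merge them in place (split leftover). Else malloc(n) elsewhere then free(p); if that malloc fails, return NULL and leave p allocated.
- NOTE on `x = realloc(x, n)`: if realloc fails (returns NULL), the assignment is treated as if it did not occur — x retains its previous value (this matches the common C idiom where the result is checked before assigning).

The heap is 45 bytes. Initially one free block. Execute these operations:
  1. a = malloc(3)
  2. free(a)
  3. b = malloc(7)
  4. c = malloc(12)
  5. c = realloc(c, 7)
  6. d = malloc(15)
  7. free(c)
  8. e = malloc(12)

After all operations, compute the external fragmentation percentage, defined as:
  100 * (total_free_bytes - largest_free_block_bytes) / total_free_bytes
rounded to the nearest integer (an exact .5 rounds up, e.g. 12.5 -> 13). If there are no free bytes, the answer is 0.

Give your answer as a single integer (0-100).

Answer: 36

Derivation:
Op 1: a = malloc(3) -> a = 0; heap: [0-2 ALLOC][3-44 FREE]
Op 2: free(a) -> (freed a); heap: [0-44 FREE]
Op 3: b = malloc(7) -> b = 0; heap: [0-6 ALLOC][7-44 FREE]
Op 4: c = malloc(12) -> c = 7; heap: [0-6 ALLOC][7-18 ALLOC][19-44 FREE]
Op 5: c = realloc(c, 7) -> c = 7; heap: [0-6 ALLOC][7-13 ALLOC][14-44 FREE]
Op 6: d = malloc(15) -> d = 14; heap: [0-6 ALLOC][7-13 ALLOC][14-28 ALLOC][29-44 FREE]
Op 7: free(c) -> (freed c); heap: [0-6 ALLOC][7-13 FREE][14-28 ALLOC][29-44 FREE]
Op 8: e = malloc(12) -> e = 29; heap: [0-6 ALLOC][7-13 FREE][14-28 ALLOC][29-40 ALLOC][41-44 FREE]
Free blocks: [7 4] total_free=11 largest=7 -> 100*(11-7)/11 = 400/11 ≈ 36.364 -> rounds to 36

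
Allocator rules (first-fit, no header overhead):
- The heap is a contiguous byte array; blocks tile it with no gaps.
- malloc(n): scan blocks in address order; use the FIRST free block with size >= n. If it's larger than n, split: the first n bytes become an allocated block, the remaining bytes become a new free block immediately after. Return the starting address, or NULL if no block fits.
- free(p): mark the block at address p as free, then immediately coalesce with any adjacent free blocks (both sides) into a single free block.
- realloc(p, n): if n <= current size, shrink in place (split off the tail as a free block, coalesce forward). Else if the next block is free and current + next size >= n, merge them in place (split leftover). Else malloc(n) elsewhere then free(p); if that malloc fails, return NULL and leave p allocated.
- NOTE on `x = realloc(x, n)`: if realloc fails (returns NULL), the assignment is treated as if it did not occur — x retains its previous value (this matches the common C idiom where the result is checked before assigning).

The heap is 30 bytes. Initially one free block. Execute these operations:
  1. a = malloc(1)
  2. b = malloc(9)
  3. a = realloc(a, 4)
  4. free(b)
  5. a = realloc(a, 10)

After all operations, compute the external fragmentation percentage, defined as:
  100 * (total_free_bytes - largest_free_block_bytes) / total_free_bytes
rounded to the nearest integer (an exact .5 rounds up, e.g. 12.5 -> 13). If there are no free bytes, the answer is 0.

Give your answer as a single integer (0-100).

Answer: 50

Derivation:
Op 1: a = malloc(1) -> a = 0; heap: [0-0 ALLOC][1-29 FREE]
Op 2: b = malloc(9) -> b = 1; heap: [0-0 ALLOC][1-9 ALLOC][10-29 FREE]
Op 3: a = realloc(a, 4) -> a = 10; heap: [0-0 FREE][1-9 ALLOC][10-13 ALLOC][14-29 FREE]
Op 4: free(b) -> (freed b); heap: [0-9 FREE][10-13 ALLOC][14-29 FREE]
Op 5: a = realloc(a, 10) -> a = 10; heap: [0-9 FREE][10-19 ALLOC][20-29 FREE]
Free blocks: [10 10] total_free=20 largest=10 -> 100*(20-10)/20 = 1000/20 = 50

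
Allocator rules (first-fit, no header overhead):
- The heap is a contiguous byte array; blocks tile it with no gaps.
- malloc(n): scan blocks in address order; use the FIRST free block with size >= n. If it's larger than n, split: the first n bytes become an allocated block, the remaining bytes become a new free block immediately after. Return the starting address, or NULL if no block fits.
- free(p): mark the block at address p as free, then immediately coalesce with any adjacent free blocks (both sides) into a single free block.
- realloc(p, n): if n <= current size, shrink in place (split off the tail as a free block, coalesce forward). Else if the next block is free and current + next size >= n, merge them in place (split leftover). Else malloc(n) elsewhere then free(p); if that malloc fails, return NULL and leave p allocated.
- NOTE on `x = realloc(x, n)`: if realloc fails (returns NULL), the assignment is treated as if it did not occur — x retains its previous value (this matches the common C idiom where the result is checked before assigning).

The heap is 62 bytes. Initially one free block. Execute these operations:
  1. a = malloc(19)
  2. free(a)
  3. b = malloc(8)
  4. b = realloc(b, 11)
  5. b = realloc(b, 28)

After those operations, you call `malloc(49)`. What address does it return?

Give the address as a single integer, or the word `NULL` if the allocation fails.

Op 1: a = malloc(19) -> a = 0; heap: [0-18 ALLOC][19-61 FREE]
Op 2: free(a) -> (freed a); heap: [0-61 FREE]
Op 3: b = malloc(8) -> b = 0; heap: [0-7 ALLOC][8-61 FREE]
Op 4: b = realloc(b, 11) -> b = 0; heap: [0-10 ALLOC][11-61 FREE]
Op 5: b = realloc(b, 28) -> b = 0; heap: [0-27 ALLOC][28-61 FREE]
malloc(49): first-fit scan over [0-27 ALLOC][28-61 FREE] -> NULL

Answer: NULL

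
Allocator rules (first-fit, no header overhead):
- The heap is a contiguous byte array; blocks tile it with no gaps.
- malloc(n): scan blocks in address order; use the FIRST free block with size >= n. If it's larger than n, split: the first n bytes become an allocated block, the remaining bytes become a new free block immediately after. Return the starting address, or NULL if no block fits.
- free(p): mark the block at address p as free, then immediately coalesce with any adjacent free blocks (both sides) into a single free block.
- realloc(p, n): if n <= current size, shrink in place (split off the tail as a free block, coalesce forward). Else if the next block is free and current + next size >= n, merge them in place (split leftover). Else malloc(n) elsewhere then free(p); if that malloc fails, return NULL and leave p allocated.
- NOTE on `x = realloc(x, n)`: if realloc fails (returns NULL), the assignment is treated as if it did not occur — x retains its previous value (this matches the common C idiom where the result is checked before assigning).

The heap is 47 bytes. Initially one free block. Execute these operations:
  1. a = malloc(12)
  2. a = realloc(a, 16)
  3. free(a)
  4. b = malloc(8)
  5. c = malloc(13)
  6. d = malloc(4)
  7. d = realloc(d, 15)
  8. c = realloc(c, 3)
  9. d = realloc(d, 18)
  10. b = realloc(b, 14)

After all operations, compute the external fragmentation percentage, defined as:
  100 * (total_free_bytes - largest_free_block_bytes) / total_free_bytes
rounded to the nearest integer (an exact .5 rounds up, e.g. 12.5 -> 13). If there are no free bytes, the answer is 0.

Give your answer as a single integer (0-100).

Answer: 44

Derivation:
Op 1: a = malloc(12) -> a = 0; heap: [0-11 ALLOC][12-46 FREE]
Op 2: a = realloc(a, 16) -> a = 0; heap: [0-15 ALLOC][16-46 FREE]
Op 3: free(a) -> (freed a); heap: [0-46 FREE]
Op 4: b = malloc(8) -> b = 0; heap: [0-7 ALLOC][8-46 FREE]
Op 5: c = malloc(13) -> c = 8; heap: [0-7 ALLOC][8-20 ALLOC][21-46 FREE]
Op 6: d = malloc(4) -> d = 21; heap: [0-7 ALLOC][8-20 ALLOC][21-24 ALLOC][25-46 FREE]
Op 7: d = realloc(d, 15) -> d = 21; heap: [0-7 ALLOC][8-20 ALLOC][21-35 ALLOC][36-46 FREE]
Op 8: c = realloc(c, 3) -> c = 8; heap: [0-7 ALLOC][8-10 ALLOC][11-20 FREE][21-35 ALLOC][36-46 FREE]
Op 9: d = realloc(d, 18) -> d = 21; heap: [0-7 ALLOC][8-10 ALLOC][11-20 FREE][21-38 ALLOC][39-46 FREE]
Op 10: b = realloc(b, 14) -> NULL (b unchanged); heap: [0-7 ALLOC][8-10 ALLOC][11-20 FREE][21-38 ALLOC][39-46 FREE]
Free blocks: [10 8] total_free=18 largest=10 -> 100*(18-10)/18 = 800/18 ≈ 44.444 -> rounds to 44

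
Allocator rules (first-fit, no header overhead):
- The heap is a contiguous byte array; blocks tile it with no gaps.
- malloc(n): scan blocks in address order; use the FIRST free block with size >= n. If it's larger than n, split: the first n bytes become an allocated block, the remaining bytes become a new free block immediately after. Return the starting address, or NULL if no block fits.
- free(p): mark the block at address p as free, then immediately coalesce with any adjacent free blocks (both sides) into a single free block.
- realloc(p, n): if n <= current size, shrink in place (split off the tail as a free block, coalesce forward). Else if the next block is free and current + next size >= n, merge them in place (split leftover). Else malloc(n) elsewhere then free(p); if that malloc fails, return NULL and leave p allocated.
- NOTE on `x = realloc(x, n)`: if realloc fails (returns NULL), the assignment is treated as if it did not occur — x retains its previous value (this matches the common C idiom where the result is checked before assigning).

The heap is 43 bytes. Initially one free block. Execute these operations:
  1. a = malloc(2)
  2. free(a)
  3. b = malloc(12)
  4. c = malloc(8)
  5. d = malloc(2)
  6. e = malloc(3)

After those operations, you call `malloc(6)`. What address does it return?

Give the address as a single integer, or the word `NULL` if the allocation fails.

Answer: 25

Derivation:
Op 1: a = malloc(2) -> a = 0; heap: [0-1 ALLOC][2-42 FREE]
Op 2: free(a) -> (freed a); heap: [0-42 FREE]
Op 3: b = malloc(12) -> b = 0; heap: [0-11 ALLOC][12-42 FREE]
Op 4: c = malloc(8) -> c = 12; heap: [0-11 ALLOC][12-19 ALLOC][20-42 FREE]
Op 5: d = malloc(2) -> d = 20; heap: [0-11 ALLOC][12-19 ALLOC][20-21 ALLOC][22-42 FREE]
Op 6: e = malloc(3) -> e = 22; heap: [0-11 ALLOC][12-19 ALLOC][20-21 ALLOC][22-24 ALLOC][25-42 FREE]
malloc(6): first-fit scan over [0-11 ALLOC][12-19 ALLOC][20-21 ALLOC][22-24 ALLOC][25-42 FREE] -> 25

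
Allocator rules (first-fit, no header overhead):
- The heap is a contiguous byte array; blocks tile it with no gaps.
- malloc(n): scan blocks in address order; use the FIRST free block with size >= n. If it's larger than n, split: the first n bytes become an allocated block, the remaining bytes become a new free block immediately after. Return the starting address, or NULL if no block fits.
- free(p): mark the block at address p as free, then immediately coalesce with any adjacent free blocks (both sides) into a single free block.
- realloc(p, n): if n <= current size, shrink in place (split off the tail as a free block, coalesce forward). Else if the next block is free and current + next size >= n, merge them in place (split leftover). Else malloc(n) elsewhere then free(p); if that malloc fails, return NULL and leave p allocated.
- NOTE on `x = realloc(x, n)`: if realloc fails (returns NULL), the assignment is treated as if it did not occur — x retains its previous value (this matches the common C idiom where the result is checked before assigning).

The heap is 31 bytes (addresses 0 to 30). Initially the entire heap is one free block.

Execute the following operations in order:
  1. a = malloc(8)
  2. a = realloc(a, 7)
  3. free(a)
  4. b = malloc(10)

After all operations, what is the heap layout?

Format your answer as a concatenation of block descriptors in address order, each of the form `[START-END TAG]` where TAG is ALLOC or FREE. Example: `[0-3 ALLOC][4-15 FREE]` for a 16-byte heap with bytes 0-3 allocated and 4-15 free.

Answer: [0-9 ALLOC][10-30 FREE]

Derivation:
Op 1: a = malloc(8) -> a = 0; heap: [0-7 ALLOC][8-30 FREE]
Op 2: a = realloc(a, 7) -> a = 0; heap: [0-6 ALLOC][7-30 FREE]
Op 3: free(a) -> (freed a); heap: [0-30 FREE]
Op 4: b = malloc(10) -> b = 0; heap: [0-9 ALLOC][10-30 FREE]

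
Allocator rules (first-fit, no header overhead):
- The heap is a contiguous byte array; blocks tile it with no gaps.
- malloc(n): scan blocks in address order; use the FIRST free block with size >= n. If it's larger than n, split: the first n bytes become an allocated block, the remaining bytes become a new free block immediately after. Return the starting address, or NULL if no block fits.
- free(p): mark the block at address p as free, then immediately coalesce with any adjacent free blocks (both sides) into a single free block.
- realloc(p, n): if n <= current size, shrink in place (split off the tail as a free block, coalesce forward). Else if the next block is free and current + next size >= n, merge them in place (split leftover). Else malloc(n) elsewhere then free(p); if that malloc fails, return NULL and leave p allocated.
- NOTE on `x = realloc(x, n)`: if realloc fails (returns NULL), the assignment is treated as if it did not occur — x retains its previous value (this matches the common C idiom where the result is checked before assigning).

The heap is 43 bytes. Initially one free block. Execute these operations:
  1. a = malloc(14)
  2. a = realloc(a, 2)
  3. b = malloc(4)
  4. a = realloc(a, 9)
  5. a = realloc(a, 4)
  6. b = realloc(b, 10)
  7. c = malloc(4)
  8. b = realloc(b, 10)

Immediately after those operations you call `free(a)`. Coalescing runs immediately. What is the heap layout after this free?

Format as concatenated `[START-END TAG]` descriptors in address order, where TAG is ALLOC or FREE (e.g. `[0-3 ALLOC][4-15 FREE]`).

Answer: [0-3 ALLOC][4-9 FREE][10-19 ALLOC][20-42 FREE]

Derivation:
Op 1: a = malloc(14) -> a = 0; heap: [0-13 ALLOC][14-42 FREE]
Op 2: a = realloc(a, 2) -> a = 0; heap: [0-1 ALLOC][2-42 FREE]
Op 3: b = malloc(4) -> b = 2; heap: [0-1 ALLOC][2-5 ALLOC][6-42 FREE]
Op 4: a = realloc(a, 9) -> a = 6; heap: [0-1 FREE][2-5 ALLOC][6-14 ALLOC][15-42 FREE]
Op 5: a = realloc(a, 4) -> a = 6; heap: [0-1 FREE][2-5 ALLOC][6-9 ALLOC][10-42 FREE]
Op 6: b = realloc(b, 10) -> b = 10; heap: [0-5 FREE][6-9 ALLOC][10-19 ALLOC][20-42 FREE]
Op 7: c = malloc(4) -> c = 0; heap: [0-3 ALLOC][4-5 FREE][6-9 ALLOC][10-19 ALLOC][20-42 FREE]
Op 8: b = realloc(b, 10) -> b = 10; heap: [0-3 ALLOC][4-5 FREE][6-9 ALLOC][10-19 ALLOC][20-42 FREE]
free(a): a = 6 -> block [6-9 ALLOC]; mark free, coalesce with adjacent free neighbors -> [0-3 ALLOC][4-9 FREE][10-19 ALLOC][20-42 FREE]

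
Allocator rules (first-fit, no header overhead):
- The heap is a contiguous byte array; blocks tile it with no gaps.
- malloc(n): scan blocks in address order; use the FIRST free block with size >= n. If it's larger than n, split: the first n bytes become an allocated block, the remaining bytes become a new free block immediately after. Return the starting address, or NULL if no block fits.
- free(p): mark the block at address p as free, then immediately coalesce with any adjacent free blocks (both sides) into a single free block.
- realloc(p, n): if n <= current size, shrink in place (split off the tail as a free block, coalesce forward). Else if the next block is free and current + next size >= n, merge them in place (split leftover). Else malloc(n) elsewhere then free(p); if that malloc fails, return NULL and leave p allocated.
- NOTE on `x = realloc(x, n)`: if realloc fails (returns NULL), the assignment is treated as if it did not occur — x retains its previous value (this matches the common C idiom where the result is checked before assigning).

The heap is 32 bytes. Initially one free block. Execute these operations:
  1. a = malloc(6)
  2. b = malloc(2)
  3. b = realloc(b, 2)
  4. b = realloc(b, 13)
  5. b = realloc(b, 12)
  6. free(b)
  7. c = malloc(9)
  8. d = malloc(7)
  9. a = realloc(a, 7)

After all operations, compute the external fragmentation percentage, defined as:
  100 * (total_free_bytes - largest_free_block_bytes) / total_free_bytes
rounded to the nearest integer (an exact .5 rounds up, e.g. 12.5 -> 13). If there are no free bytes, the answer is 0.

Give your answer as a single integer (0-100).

Op 1: a = malloc(6) -> a = 0; heap: [0-5 ALLOC][6-31 FREE]
Op 2: b = malloc(2) -> b = 6; heap: [0-5 ALLOC][6-7 ALLOC][8-31 FREE]
Op 3: b = realloc(b, 2) -> b = 6; heap: [0-5 ALLOC][6-7 ALLOC][8-31 FREE]
Op 4: b = realloc(b, 13) -> b = 6; heap: [0-5 ALLOC][6-18 ALLOC][19-31 FREE]
Op 5: b = realloc(b, 12) -> b = 6; heap: [0-5 ALLOC][6-17 ALLOC][18-31 FREE]
Op 6: free(b) -> (freed b); heap: [0-5 ALLOC][6-31 FREE]
Op 7: c = malloc(9) -> c = 6; heap: [0-5 ALLOC][6-14 ALLOC][15-31 FREE]
Op 8: d = malloc(7) -> d = 15; heap: [0-5 ALLOC][6-14 ALLOC][15-21 ALLOC][22-31 FREE]
Op 9: a = realloc(a, 7) -> a = 22; heap: [0-5 FREE][6-14 ALLOC][15-21 ALLOC][22-28 ALLOC][29-31 FREE]
Free blocks: [6 3] total_free=9 largest=6 -> 100*(9-6)/9 = 300/9 ≈ 33.333 -> rounds to 33

Answer: 33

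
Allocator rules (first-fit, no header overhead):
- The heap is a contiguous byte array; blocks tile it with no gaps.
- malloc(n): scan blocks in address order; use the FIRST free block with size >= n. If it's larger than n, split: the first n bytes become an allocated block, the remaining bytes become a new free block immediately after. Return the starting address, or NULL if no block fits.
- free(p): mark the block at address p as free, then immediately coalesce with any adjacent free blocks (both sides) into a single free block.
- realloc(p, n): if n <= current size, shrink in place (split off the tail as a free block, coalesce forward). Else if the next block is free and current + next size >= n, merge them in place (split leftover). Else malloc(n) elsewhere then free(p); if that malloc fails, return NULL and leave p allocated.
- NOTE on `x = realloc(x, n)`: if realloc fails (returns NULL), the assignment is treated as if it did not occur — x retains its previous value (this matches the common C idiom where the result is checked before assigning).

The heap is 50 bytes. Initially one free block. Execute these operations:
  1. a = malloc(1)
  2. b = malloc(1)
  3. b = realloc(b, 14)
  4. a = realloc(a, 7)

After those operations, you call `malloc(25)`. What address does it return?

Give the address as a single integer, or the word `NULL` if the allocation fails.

Op 1: a = malloc(1) -> a = 0; heap: [0-0 ALLOC][1-49 FREE]
Op 2: b = malloc(1) -> b = 1; heap: [0-0 ALLOC][1-1 ALLOC][2-49 FREE]
Op 3: b = realloc(b, 14) -> b = 1; heap: [0-0 ALLOC][1-14 ALLOC][15-49 FREE]
Op 4: a = realloc(a, 7) -> a = 15; heap: [0-0 FREE][1-14 ALLOC][15-21 ALLOC][22-49 FREE]
malloc(25): first-fit scan over [0-0 FREE][1-14 ALLOC][15-21 ALLOC][22-49 FREE] -> 22

Answer: 22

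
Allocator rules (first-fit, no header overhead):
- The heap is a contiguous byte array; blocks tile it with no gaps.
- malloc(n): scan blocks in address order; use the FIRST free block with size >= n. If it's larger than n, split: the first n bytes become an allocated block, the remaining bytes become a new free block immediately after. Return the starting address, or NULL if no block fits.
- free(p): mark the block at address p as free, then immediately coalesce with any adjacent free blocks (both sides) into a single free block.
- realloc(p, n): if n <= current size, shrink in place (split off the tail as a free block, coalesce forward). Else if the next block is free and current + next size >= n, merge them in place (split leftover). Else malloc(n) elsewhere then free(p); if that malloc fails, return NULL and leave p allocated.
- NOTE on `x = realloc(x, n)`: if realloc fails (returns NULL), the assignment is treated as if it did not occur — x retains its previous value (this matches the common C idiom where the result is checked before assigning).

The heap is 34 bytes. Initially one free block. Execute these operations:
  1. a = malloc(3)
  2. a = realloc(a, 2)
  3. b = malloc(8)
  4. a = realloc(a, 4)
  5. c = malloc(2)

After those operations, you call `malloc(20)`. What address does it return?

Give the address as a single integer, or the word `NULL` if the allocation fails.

Op 1: a = malloc(3) -> a = 0; heap: [0-2 ALLOC][3-33 FREE]
Op 2: a = realloc(a, 2) -> a = 0; heap: [0-1 ALLOC][2-33 FREE]
Op 3: b = malloc(8) -> b = 2; heap: [0-1 ALLOC][2-9 ALLOC][10-33 FREE]
Op 4: a = realloc(a, 4) -> a = 10; heap: [0-1 FREE][2-9 ALLOC][10-13 ALLOC][14-33 FREE]
Op 5: c = malloc(2) -> c = 0; heap: [0-1 ALLOC][2-9 ALLOC][10-13 ALLOC][14-33 FREE]
malloc(20): first-fit scan over [0-1 ALLOC][2-9 ALLOC][10-13 ALLOC][14-33 FREE] -> 14

Answer: 14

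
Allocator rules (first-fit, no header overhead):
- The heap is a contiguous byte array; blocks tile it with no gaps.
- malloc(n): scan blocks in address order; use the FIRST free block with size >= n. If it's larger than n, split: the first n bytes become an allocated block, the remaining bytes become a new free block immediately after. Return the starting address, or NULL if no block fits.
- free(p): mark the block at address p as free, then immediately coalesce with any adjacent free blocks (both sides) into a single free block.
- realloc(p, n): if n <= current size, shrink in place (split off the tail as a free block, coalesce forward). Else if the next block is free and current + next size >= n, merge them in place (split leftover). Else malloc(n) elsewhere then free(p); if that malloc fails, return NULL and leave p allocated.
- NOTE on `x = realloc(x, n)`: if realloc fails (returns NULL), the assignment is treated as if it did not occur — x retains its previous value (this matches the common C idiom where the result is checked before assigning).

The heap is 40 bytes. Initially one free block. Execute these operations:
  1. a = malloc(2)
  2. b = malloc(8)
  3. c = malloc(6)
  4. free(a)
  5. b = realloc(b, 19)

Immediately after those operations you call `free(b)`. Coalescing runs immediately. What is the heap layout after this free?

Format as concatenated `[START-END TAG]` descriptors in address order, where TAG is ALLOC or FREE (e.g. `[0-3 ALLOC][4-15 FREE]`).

Op 1: a = malloc(2) -> a = 0; heap: [0-1 ALLOC][2-39 FREE]
Op 2: b = malloc(8) -> b = 2; heap: [0-1 ALLOC][2-9 ALLOC][10-39 FREE]
Op 3: c = malloc(6) -> c = 10; heap: [0-1 ALLOC][2-9 ALLOC][10-15 ALLOC][16-39 FREE]
Op 4: free(a) -> (freed a); heap: [0-1 FREE][2-9 ALLOC][10-15 ALLOC][16-39 FREE]
Op 5: b = realloc(b, 19) -> b = 16; heap: [0-9 FREE][10-15 ALLOC][16-34 ALLOC][35-39 FREE]
free(b): b = 16 -> block [16-34 ALLOC]; mark free, coalesce with adjacent free neighbors -> [0-9 FREE][10-15 ALLOC][16-39 FREE]

Answer: [0-9 FREE][10-15 ALLOC][16-39 FREE]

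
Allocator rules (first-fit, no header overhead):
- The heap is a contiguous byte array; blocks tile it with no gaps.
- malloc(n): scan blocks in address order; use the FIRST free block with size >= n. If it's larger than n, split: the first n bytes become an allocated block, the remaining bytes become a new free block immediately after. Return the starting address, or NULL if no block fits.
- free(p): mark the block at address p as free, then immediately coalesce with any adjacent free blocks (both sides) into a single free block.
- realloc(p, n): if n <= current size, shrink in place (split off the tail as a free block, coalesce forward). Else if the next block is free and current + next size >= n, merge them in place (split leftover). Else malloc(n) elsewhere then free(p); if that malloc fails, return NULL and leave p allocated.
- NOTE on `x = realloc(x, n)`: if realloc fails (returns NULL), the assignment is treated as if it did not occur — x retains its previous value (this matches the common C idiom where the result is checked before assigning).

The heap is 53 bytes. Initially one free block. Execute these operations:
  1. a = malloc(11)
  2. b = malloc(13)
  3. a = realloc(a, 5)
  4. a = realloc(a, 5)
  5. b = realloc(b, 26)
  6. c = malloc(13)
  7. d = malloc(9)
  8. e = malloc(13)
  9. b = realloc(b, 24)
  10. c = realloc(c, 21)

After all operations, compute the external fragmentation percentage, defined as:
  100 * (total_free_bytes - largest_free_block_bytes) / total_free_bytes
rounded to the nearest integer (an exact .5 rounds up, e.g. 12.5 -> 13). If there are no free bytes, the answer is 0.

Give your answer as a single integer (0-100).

Op 1: a = malloc(11) -> a = 0; heap: [0-10 ALLOC][11-52 FREE]
Op 2: b = malloc(13) -> b = 11; heap: [0-10 ALLOC][11-23 ALLOC][24-52 FREE]
Op 3: a = realloc(a, 5) -> a = 0; heap: [0-4 ALLOC][5-10 FREE][11-23 ALLOC][24-52 FREE]
Op 4: a = realloc(a, 5) -> a = 0; heap: [0-4 ALLOC][5-10 FREE][11-23 ALLOC][24-52 FREE]
Op 5: b = realloc(b, 26) -> b = 11; heap: [0-4 ALLOC][5-10 FREE][11-36 ALLOC][37-52 FREE]
Op 6: c = malloc(13) -> c = 37; heap: [0-4 ALLOC][5-10 FREE][11-36 ALLOC][37-49 ALLOC][50-52 FREE]
Op 7: d = malloc(9) -> d = NULL; heap: [0-4 ALLOC][5-10 FREE][11-36 ALLOC][37-49 ALLOC][50-52 FREE]
Op 8: e = malloc(13) -> e = NULL; heap: [0-4 ALLOC][5-10 FREE][11-36 ALLOC][37-49 ALLOC][50-52 FREE]
Op 9: b = realloc(b, 24) -> b = 11; heap: [0-4 ALLOC][5-10 FREE][11-34 ALLOC][35-36 FREE][37-49 ALLOC][50-52 FREE]
Op 10: c = realloc(c, 21) -> NULL (c unchanged); heap: [0-4 ALLOC][5-10 FREE][11-34 ALLOC][35-36 FREE][37-49 ALLOC][50-52 FREE]
Free blocks: [6 2 3] total_free=11 largest=6 -> 100*(11-6)/11 = 500/11 ≈ 45.455 -> rounds to 45

Answer: 45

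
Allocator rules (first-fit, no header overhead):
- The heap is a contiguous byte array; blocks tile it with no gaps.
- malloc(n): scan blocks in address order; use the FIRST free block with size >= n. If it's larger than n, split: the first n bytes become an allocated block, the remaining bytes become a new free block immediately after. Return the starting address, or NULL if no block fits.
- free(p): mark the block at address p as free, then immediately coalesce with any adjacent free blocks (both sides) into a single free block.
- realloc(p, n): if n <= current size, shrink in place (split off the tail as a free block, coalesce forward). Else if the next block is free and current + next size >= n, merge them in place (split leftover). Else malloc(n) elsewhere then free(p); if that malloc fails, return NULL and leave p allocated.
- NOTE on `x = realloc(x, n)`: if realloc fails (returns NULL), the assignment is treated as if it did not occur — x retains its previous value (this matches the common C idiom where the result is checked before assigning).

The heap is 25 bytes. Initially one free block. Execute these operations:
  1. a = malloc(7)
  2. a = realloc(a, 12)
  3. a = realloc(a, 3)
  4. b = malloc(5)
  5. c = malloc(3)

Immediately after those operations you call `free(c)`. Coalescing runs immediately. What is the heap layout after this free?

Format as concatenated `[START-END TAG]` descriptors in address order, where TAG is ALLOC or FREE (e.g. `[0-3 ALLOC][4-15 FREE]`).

Op 1: a = malloc(7) -> a = 0; heap: [0-6 ALLOC][7-24 FREE]
Op 2: a = realloc(a, 12) -> a = 0; heap: [0-11 ALLOC][12-24 FREE]
Op 3: a = realloc(a, 3) -> a = 0; heap: [0-2 ALLOC][3-24 FREE]
Op 4: b = malloc(5) -> b = 3; heap: [0-2 ALLOC][3-7 ALLOC][8-24 FREE]
Op 5: c = malloc(3) -> c = 8; heap: [0-2 ALLOC][3-7 ALLOC][8-10 ALLOC][11-24 FREE]
free(c): c = 8 -> block [8-10 ALLOC]; mark free, coalesce with adjacent free neighbors -> [0-2 ALLOC][3-7 ALLOC][8-24 FREE]

Answer: [0-2 ALLOC][3-7 ALLOC][8-24 FREE]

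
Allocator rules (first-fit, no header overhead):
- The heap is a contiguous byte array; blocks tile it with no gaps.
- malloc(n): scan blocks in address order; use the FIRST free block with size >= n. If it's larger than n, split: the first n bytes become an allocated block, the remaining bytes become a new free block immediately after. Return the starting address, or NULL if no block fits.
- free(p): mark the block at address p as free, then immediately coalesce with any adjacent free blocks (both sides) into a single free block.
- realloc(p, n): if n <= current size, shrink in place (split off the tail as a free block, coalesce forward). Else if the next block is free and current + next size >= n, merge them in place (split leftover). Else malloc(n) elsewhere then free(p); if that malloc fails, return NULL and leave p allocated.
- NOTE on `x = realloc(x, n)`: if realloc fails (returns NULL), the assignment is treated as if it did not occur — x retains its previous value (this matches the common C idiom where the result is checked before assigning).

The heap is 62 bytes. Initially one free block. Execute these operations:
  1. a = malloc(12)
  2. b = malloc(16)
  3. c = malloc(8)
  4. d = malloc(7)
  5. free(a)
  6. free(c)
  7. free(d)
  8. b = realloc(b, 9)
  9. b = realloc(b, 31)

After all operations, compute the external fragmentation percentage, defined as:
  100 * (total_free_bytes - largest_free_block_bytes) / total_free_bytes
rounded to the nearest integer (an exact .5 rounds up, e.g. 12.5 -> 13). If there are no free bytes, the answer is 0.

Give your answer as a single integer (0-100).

Answer: 39

Derivation:
Op 1: a = malloc(12) -> a = 0; heap: [0-11 ALLOC][12-61 FREE]
Op 2: b = malloc(16) -> b = 12; heap: [0-11 ALLOC][12-27 ALLOC][28-61 FREE]
Op 3: c = malloc(8) -> c = 28; heap: [0-11 ALLOC][12-27 ALLOC][28-35 ALLOC][36-61 FREE]
Op 4: d = malloc(7) -> d = 36; heap: [0-11 ALLOC][12-27 ALLOC][28-35 ALLOC][36-42 ALLOC][43-61 FREE]
Op 5: free(a) -> (freed a); heap: [0-11 FREE][12-27 ALLOC][28-35 ALLOC][36-42 ALLOC][43-61 FREE]
Op 6: free(c) -> (freed c); heap: [0-11 FREE][12-27 ALLOC][28-35 FREE][36-42 ALLOC][43-61 FREE]
Op 7: free(d) -> (freed d); heap: [0-11 FREE][12-27 ALLOC][28-61 FREE]
Op 8: b = realloc(b, 9) -> b = 12; heap: [0-11 FREE][12-20 ALLOC][21-61 FREE]
Op 9: b = realloc(b, 31) -> b = 12; heap: [0-11 FREE][12-42 ALLOC][43-61 FREE]
Free blocks: [12 19] total_free=31 largest=19 -> 100*(31-19)/31 = 1200/31 ≈ 38.710 -> rounds to 39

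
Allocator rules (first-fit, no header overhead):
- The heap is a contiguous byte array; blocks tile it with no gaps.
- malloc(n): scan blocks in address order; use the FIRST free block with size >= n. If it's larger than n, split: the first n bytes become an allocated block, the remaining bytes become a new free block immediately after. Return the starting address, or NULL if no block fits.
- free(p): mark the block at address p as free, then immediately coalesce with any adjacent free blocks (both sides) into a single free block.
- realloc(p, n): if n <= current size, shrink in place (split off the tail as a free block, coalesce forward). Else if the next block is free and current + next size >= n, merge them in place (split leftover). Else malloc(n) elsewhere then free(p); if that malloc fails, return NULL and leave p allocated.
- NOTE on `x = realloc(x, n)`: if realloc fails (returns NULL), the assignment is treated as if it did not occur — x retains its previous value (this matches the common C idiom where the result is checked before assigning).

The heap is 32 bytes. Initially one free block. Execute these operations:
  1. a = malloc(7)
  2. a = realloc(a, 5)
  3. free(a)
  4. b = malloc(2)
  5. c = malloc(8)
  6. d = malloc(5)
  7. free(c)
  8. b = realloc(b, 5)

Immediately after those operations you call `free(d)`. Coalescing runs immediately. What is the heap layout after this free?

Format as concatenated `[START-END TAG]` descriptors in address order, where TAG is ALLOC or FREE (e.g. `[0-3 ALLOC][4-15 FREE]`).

Op 1: a = malloc(7) -> a = 0; heap: [0-6 ALLOC][7-31 FREE]
Op 2: a = realloc(a, 5) -> a = 0; heap: [0-4 ALLOC][5-31 FREE]
Op 3: free(a) -> (freed a); heap: [0-31 FREE]
Op 4: b = malloc(2) -> b = 0; heap: [0-1 ALLOC][2-31 FREE]
Op 5: c = malloc(8) -> c = 2; heap: [0-1 ALLOC][2-9 ALLOC][10-31 FREE]
Op 6: d = malloc(5) -> d = 10; heap: [0-1 ALLOC][2-9 ALLOC][10-14 ALLOC][15-31 FREE]
Op 7: free(c) -> (freed c); heap: [0-1 ALLOC][2-9 FREE][10-14 ALLOC][15-31 FREE]
Op 8: b = realloc(b, 5) -> b = 0; heap: [0-4 ALLOC][5-9 FREE][10-14 ALLOC][15-31 FREE]
free(d): d = 10 -> block [10-14 ALLOC]; mark free, coalesce with adjacent free neighbors -> [0-4 ALLOC][5-31 FREE]

Answer: [0-4 ALLOC][5-31 FREE]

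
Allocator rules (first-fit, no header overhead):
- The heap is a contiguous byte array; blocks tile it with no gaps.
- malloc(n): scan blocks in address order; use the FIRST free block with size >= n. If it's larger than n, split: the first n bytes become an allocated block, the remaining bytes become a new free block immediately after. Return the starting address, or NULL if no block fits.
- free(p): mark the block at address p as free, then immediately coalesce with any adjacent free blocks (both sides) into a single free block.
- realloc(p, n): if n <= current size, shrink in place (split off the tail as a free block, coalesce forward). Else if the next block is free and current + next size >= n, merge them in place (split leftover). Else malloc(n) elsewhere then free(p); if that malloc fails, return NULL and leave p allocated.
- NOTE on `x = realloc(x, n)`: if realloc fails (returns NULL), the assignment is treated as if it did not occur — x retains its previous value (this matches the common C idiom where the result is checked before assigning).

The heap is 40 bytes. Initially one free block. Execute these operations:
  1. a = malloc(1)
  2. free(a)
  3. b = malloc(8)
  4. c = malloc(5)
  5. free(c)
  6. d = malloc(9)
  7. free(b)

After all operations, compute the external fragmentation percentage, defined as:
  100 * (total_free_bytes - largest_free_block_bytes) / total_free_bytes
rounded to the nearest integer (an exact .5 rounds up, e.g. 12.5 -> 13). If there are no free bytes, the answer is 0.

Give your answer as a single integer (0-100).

Op 1: a = malloc(1) -> a = 0; heap: [0-0 ALLOC][1-39 FREE]
Op 2: free(a) -> (freed a); heap: [0-39 FREE]
Op 3: b = malloc(8) -> b = 0; heap: [0-7 ALLOC][8-39 FREE]
Op 4: c = malloc(5) -> c = 8; heap: [0-7 ALLOC][8-12 ALLOC][13-39 FREE]
Op 5: free(c) -> (freed c); heap: [0-7 ALLOC][8-39 FREE]
Op 6: d = malloc(9) -> d = 8; heap: [0-7 ALLOC][8-16 ALLOC][17-39 FREE]
Op 7: free(b) -> (freed b); heap: [0-7 FREE][8-16 ALLOC][17-39 FREE]
Free blocks: [8 23] total_free=31 largest=23 -> 100*(31-23)/31 = 800/31 ≈ 25.806 -> rounds to 26

Answer: 26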